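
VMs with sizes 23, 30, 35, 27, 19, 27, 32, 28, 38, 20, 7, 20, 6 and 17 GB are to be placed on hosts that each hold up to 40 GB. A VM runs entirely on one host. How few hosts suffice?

Total = 38 + 35 + 32 + 30 + 28 + 27 + 27 + 23 + 20 + 20 + 19 + 17 + 7 + 6 = 329 GB.
Lower bound: ⌈329/40⌉ = 9 hosts.
A packing using 10 hosts:
  host 1: 38 = 38
  host 2: 35 = 35
  host 3: 32 + 7 = 39
  host 4: 30 + 6 = 36
  host 5: 28 = 28
  host 6: 27 = 27
  host 7: 27 = 27
  host 8: 23 + 17 = 40
  host 9: 20 + 20 = 40
  host 10: 19 = 19
No arrangement into 9 hosts stays within capacity, so 10 is optimal.

10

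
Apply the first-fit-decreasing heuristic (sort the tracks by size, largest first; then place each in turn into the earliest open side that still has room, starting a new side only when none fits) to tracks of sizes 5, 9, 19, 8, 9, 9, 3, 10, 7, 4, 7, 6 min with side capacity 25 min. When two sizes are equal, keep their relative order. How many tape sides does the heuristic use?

4

Sorted descending: 19, 10, 9, 9, 9, 8, 7, 7, 6, 5, 4, 3.
  19 → side 1 (new)  [load 19/25]
  10 → side 2 (new)  [load 10/25]
  9 → side 2  [load 19/25]
  9 → side 3 (new)  [load 9/25]
  9 → side 3  [load 18/25]
  8 → side 4 (new)  [load 8/25]
  7 → side 3  [load 25/25]
  7 → side 4  [load 15/25]
  6 → side 1  [load 25/25]
  5 → side 2  [load 24/25]
  4 → side 4  [load 19/25]
  3 → side 4  [load 22/25]
4 tape sides opened.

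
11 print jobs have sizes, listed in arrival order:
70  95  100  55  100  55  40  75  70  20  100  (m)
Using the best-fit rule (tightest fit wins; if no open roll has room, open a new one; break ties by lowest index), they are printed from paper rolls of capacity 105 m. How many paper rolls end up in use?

  70 → roll 1 (new)  [load 70/105]
  95 → roll 2 (new)  [load 95/105]
  100 → roll 3 (new)  [load 100/105]
  55 → roll 4 (new)  [load 55/105]
  100 → roll 5 (new)  [load 100/105]
  55 → roll 6 (new)  [load 55/105]
  40 → roll 4  [load 95/105]
  75 → roll 7 (new)  [load 75/105]
  70 → roll 8 (new)  [load 70/105]
  20 → roll 7  [load 95/105]
  100 → roll 9 (new)  [load 100/105]
9 paper rolls opened.

9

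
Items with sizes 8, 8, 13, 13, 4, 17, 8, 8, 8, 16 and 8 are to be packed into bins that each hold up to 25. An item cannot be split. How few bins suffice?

5

Total = 17 + 16 + 13 + 13 + 8 + 8 + 8 + 8 + 8 + 8 + 4 = 111.
Lower bound: ⌈111/25⌉ = 5 bins.
A packing using 5 bins:
  bin 1: 17 + 8 = 25
  bin 2: 16 + 8 = 24
  bin 3: 13 + 8 + 4 = 25
  bin 4: 13 + 8 = 21
  bin 5: 8 + 8 = 16
This matches the lower bound, so 5 is optimal.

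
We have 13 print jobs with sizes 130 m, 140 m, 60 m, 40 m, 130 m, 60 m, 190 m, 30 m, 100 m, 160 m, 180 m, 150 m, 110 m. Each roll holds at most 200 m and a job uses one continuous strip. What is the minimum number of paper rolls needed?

Total = 190 + 180 + 160 + 150 + 140 + 130 + 130 + 110 + 100 + 60 + 60 + 40 + 30 = 1480 m.
Lower bound: ⌈1480/200⌉ = 8 paper rolls.
A packing using 9 paper rolls:
  roll 1: 190 = 190
  roll 2: 180 = 180
  roll 3: 160 + 40 = 200
  roll 4: 150 + 30 = 180
  roll 5: 140 + 60 = 200
  roll 6: 130 + 60 = 190
  roll 7: 130 = 130
  roll 8: 110 = 110
  roll 9: 100 = 100
No arrangement into 8 paper rolls stays within capacity, so 9 is optimal.

9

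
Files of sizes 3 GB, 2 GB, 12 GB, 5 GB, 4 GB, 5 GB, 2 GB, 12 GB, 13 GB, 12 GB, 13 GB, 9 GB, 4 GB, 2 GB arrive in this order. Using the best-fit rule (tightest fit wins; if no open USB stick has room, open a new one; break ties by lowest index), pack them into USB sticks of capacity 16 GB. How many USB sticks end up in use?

7

  3 → USB stick 1 (new)  [load 3/16]
  2 → USB stick 1  [load 5/16]
  12 → USB stick 2 (new)  [load 12/16]
  5 → USB stick 1  [load 10/16]
  4 → USB stick 2  [load 16/16]
  5 → USB stick 1  [load 15/16]
  2 → USB stick 3 (new)  [load 2/16]
  12 → USB stick 3  [load 14/16]
  13 → USB stick 4 (new)  [load 13/16]
  12 → USB stick 5 (new)  [load 12/16]
  13 → USB stick 6 (new)  [load 13/16]
  9 → USB stick 7 (new)  [load 9/16]
  4 → USB stick 5  [load 16/16]
  2 → USB stick 3  [load 16/16]
7 USB sticks opened.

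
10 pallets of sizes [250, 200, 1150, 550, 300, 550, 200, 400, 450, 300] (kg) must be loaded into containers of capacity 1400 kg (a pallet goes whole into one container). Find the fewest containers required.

Total = 1150 + 550 + 550 + 450 + 400 + 300 + 300 + 250 + 200 + 200 = 4350 kg.
Lower bound: ⌈4350/1400⌉ = 4 containers.
A packing using 4 containers:
  container 1: 1150 + 250 = 1400
  container 2: 550 + 550 + 300 = 1400
  container 3: 450 + 400 + 300 + 200 = 1350
  container 4: 200 = 200
This matches the lower bound, so 4 is optimal.

4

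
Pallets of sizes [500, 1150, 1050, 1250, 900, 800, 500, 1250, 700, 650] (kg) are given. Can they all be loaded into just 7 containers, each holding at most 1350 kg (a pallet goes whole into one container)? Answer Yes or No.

Total = 8750 kg; ⌈8750/1350⌉ = 7.
The bound of 7 does not rule out 7, but exhaustive search shows no assignment into 7 containers of capacity 1350 kg exists — the minimum is 8.

No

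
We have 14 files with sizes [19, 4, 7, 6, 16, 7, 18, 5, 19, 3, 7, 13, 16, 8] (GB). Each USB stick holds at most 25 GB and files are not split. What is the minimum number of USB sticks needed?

7

Total = 19 + 19 + 18 + 16 + 16 + 13 + 8 + 7 + 7 + 7 + 6 + 5 + 4 + 3 = 148 GB.
Lower bound: ⌈148/25⌉ = 6 USB sticks.
A packing using 7 USB sticks:
  USB stick 1: 19 + 6 = 25
  USB stick 2: 19 + 5 = 24
  USB stick 3: 18 + 7 = 25
  USB stick 4: 16 + 8 = 24
  USB stick 5: 16 + 7 = 23
  USB stick 6: 13 + 7 + 4 = 24
  USB stick 7: 3 = 3
No arrangement into 6 USB sticks stays within capacity, so 7 is optimal.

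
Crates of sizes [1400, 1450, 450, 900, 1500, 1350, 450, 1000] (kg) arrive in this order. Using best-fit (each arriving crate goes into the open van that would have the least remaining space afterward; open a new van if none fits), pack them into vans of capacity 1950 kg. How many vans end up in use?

  1400 → van 1 (new)  [load 1400/1950]
  1450 → van 2 (new)  [load 1450/1950]
  450 → van 2  [load 1900/1950]
  900 → van 3 (new)  [load 900/1950]
  1500 → van 4 (new)  [load 1500/1950]
  1350 → van 5 (new)  [load 1350/1950]
  450 → van 4  [load 1950/1950]
  1000 → van 3  [load 1900/1950]
5 vans opened.

5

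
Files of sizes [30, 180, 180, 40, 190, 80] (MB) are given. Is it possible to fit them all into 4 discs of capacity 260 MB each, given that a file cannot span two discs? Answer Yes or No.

Yes

A valid assignment using 3 discs:
  disc 1: 190 + 40 + 30 = 260
  disc 2: 180 + 80 = 260
  disc 3: 180 = 180
That uses only 3 ≤ 4, so 4 discs are enough.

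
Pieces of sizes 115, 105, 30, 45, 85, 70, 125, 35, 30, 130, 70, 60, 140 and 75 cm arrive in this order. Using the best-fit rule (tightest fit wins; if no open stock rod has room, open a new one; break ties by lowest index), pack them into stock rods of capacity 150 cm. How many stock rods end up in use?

8

  115 → stock rod 1 (new)  [load 115/150]
  105 → stock rod 2 (new)  [load 105/150]
  30 → stock rod 1  [load 145/150]
  45 → stock rod 2  [load 150/150]
  85 → stock rod 3 (new)  [load 85/150]
  70 → stock rod 4 (new)  [load 70/150]
  125 → stock rod 5 (new)  [load 125/150]
  35 → stock rod 3  [load 120/150]
  30 → stock rod 3  [load 150/150]
  130 → stock rod 6 (new)  [load 130/150]
  70 → stock rod 4  [load 140/150]
  60 → stock rod 7 (new)  [load 60/150]
  140 → stock rod 8 (new)  [load 140/150]
  75 → stock rod 7  [load 135/150]
8 stock rods opened.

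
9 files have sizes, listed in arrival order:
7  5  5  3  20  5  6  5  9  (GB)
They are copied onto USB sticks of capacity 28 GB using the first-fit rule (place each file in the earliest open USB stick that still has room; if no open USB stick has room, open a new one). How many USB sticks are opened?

  7 → USB stick 1 (new)  [load 7/28]
  5 → USB stick 1  [load 12/28]
  5 → USB stick 1  [load 17/28]
  3 → USB stick 1  [load 20/28]
  20 → USB stick 2 (new)  [load 20/28]
  5 → USB stick 1  [load 25/28]
  6 → USB stick 2  [load 26/28]
  5 → USB stick 3 (new)  [load 5/28]
  9 → USB stick 3  [load 14/28]
3 USB sticks opened.

3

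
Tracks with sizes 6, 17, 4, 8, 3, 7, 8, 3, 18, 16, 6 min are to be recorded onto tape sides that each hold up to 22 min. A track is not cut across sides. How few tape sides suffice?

5

Total = 18 + 17 + 16 + 8 + 8 + 7 + 6 + 6 + 4 + 3 + 3 = 96 min.
Lower bound: ⌈96/22⌉ = 5 tape sides.
A packing using 5 tape sides:
  side 1: 18 + 4 = 22
  side 2: 17 + 3 = 20
  side 3: 16 + 6 = 22
  side 4: 8 + 8 + 6 = 22
  side 5: 7 + 3 = 10
This matches the lower bound, so 5 is optimal.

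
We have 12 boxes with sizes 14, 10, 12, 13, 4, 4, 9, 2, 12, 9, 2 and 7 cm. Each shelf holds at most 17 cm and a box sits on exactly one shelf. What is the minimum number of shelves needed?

Total = 14 + 13 + 12 + 12 + 10 + 9 + 9 + 7 + 4 + 4 + 2 + 2 = 98 cm.
Lower bound: ⌈98/17⌉ = 6 shelves.
Also, 7 boxes each exceed 17/2 cm, and no two of those can share a shelf, so at least 7 shelves are needed.
A packing using 7 shelves:
  shelf 1: 14 + 2 = 16
  shelf 2: 13 + 4 = 17
  shelf 3: 12 + 4 = 16
  shelf 4: 12 + 2 = 14
  shelf 5: 10 + 7 = 17
  shelf 6: 9 = 9
  shelf 7: 9 = 9
This matches the lower bound, so 7 is optimal.

7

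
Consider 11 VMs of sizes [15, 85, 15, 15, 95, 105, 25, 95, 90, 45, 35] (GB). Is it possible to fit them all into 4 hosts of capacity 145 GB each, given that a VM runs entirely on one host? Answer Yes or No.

Total = 620 GB; ⌈620/145⌉ = 5.
At least 5 hosts are required, but only 4 are allowed.

No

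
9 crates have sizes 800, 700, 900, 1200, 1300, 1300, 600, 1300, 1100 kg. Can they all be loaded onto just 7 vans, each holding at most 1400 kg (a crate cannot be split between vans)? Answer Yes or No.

No

Total = 9200 kg; ⌈9200/1400⌉ = 7.
The bound of 7 does not rule out 7, but exhaustive search shows no assignment into 7 vans of capacity 1400 kg exists — the minimum is 8.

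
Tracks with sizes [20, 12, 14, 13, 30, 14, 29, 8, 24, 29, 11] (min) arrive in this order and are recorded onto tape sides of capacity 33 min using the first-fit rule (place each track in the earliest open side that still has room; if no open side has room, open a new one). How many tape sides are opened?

7

  20 → side 1 (new)  [load 20/33]
  12 → side 1  [load 32/33]
  14 → side 2 (new)  [load 14/33]
  13 → side 2  [load 27/33]
  30 → side 3 (new)  [load 30/33]
  14 → side 4 (new)  [load 14/33]
  29 → side 5 (new)  [load 29/33]
  8 → side 4  [load 22/33]
  24 → side 6 (new)  [load 24/33]
  29 → side 7 (new)  [load 29/33]
  11 → side 4  [load 33/33]
7 tape sides opened.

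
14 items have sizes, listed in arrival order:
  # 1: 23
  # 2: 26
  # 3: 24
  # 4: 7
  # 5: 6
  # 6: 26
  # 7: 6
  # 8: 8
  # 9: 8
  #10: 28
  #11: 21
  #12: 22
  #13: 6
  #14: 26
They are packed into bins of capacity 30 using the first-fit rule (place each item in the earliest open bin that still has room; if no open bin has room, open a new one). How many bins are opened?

9

  23 → bin 1 (new)  [load 23/30]
  26 → bin 2 (new)  [load 26/30]
  24 → bin 3 (new)  [load 24/30]
  7 → bin 1  [load 30/30]
  6 → bin 3  [load 30/30]
  26 → bin 4 (new)  [load 26/30]
  6 → bin 5 (new)  [load 6/30]
  8 → bin 5  [load 14/30]
  8 → bin 5  [load 22/30]
  28 → bin 6 (new)  [load 28/30]
  21 → bin 7 (new)  [load 21/30]
  22 → bin 8 (new)  [load 22/30]
  6 → bin 5  [load 28/30]
  26 → bin 9 (new)  [load 26/30]
9 bins opened.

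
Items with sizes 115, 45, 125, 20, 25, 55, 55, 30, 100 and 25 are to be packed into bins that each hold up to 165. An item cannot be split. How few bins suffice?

4

Total = 125 + 115 + 100 + 55 + 55 + 45 + 30 + 25 + 25 + 20 = 595.
Lower bound: ⌈595/165⌉ = 4 bins.
A packing using 4 bins:
  bin 1: 125 + 30 = 155
  bin 2: 115 + 45 = 160
  bin 3: 100 + 55 = 155
  bin 4: 55 + 25 + 25 + 20 = 125
This matches the lower bound, so 4 is optimal.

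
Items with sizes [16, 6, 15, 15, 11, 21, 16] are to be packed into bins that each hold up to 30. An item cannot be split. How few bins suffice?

4

Total = 21 + 16 + 16 + 15 + 15 + 11 + 6 = 100.
Lower bound: ⌈100/30⌉ = 4 bins.
A packing using 4 bins:
  bin 1: 21 + 6 = 27
  bin 2: 16 + 11 = 27
  bin 3: 16 = 16
  bin 4: 15 + 15 = 30
This matches the lower bound, so 4 is optimal.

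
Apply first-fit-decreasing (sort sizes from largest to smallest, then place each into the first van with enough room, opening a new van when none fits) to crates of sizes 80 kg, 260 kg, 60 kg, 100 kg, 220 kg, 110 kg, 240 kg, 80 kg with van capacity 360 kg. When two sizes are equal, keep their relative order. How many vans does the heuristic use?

4

Sorted descending: 260, 240, 220, 110, 100, 80, 80, 60.
  260 → van 1 (new)  [load 260/360]
  240 → van 2 (new)  [load 240/360]
  220 → van 3 (new)  [load 220/360]
  110 → van 2  [load 350/360]
  100 → van 1  [load 360/360]
  80 → van 3  [load 300/360]
  80 → van 4 (new)  [load 80/360]
  60 → van 3  [load 360/360]
4 vans opened.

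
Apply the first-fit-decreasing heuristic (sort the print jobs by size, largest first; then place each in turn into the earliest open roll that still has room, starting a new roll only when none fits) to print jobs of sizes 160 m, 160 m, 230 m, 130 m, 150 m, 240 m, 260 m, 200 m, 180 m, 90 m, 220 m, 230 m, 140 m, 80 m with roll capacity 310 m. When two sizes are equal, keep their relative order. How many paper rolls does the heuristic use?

9

Sorted descending: 260, 240, 230, 230, 220, 200, 180, 160, 160, 150, 140, 130, 90, 80.
  260 → roll 1 (new)  [load 260/310]
  240 → roll 2 (new)  [load 240/310]
  230 → roll 3 (new)  [load 230/310]
  230 → roll 4 (new)  [load 230/310]
  220 → roll 5 (new)  [load 220/310]
  200 → roll 6 (new)  [load 200/310]
  180 → roll 7 (new)  [load 180/310]
  160 → roll 8 (new)  [load 160/310]
  160 → roll 9 (new)  [load 160/310]
  150 → roll 8  [load 310/310]
  140 → roll 9  [load 300/310]
  130 → roll 7  [load 310/310]
  90 → roll 5  [load 310/310]
  80 → roll 3  [load 310/310]
9 paper rolls opened.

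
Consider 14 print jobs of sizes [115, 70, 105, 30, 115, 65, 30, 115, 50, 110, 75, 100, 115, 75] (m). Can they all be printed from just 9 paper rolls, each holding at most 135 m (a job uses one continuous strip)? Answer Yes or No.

Total = 1170 m; ⌈1170/135⌉ = 9.
10 print jobs each exceed half the capacity and cannot share a roll, forcing at least 10 paper rolls.
At least 10 paper rolls are required, but only 9 are allowed.

No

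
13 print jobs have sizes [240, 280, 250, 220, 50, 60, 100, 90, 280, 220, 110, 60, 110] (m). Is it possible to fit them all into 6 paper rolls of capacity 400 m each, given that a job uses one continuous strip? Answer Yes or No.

A valid assignment using 6 paper rolls:
  roll 1: 280 + 110 = 390
  roll 2: 280 + 110 = 390
  roll 3: 250 + 100 + 50 = 400
  roll 4: 240 + 90 + 60 = 390
  roll 5: 220 + 60 = 280
  roll 6: 220 = 220
Every load is within 400 m, so 6 paper rolls suffice.

Yes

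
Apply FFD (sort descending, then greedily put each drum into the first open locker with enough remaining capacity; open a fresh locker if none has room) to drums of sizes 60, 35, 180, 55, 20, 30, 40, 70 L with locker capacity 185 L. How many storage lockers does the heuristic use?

3

Sorted descending: 180, 70, 60, 55, 40, 35, 30, 20.
  180 → locker 1 (new)  [load 180/185]
  70 → locker 2 (new)  [load 70/185]
  60 → locker 2  [load 130/185]
  55 → locker 2  [load 185/185]
  40 → locker 3 (new)  [load 40/185]
  35 → locker 3  [load 75/185]
  30 → locker 3  [load 105/185]
  20 → locker 3  [load 125/185]
3 storage lockers opened.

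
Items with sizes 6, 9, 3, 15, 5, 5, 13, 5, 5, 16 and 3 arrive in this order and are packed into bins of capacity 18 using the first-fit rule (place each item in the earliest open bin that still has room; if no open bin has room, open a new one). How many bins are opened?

  6 → bin 1 (new)  [load 6/18]
  9 → bin 1  [load 15/18]
  3 → bin 1  [load 18/18]
  15 → bin 2 (new)  [load 15/18]
  5 → bin 3 (new)  [load 5/18]
  5 → bin 3  [load 10/18]
  13 → bin 4 (new)  [load 13/18]
  5 → bin 3  [load 15/18]
  5 → bin 4  [load 18/18]
  16 → bin 5 (new)  [load 16/18]
  3 → bin 2  [load 18/18]
5 bins opened.

5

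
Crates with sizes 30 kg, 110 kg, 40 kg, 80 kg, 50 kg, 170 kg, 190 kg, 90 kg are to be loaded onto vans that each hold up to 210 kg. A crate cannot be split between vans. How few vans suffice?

4

Total = 190 + 170 + 110 + 90 + 80 + 50 + 40 + 30 = 760 kg.
Lower bound: ⌈760/210⌉ = 4 vans.
A packing using 4 vans:
  van 1: 190 = 190
  van 2: 170 + 40 = 210
  van 3: 110 + 90 = 200
  van 4: 80 + 50 + 30 = 160
This matches the lower bound, so 4 is optimal.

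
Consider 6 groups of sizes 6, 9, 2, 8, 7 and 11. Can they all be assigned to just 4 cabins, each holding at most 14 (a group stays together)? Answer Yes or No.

Yes

A valid assignment using 4 cabins:
  cabin 1: 11 + 2 = 13
  cabin 2: 9 = 9
  cabin 3: 8 + 6 = 14
  cabin 4: 7 = 7
Every load is within 14, so 4 cabins suffice.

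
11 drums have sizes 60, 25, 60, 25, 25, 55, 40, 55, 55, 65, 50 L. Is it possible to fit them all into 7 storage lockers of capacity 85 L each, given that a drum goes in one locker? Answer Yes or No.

Total = 515 L; ⌈515/85⌉ = 7.
The bound of 7 does not rule out 7, but exhaustive search shows no assignment into 7 storage lockers of capacity 85 L exists — the minimum is 8.

No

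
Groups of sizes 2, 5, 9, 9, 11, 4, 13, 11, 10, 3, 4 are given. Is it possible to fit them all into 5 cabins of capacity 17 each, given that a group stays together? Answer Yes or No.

No

Total = 81; ⌈81/17⌉ = 5.
6 groups each exceed half the capacity and cannot share a cabin, forcing at least 6 cabins.
At least 6 cabins are required, but only 5 are allowed.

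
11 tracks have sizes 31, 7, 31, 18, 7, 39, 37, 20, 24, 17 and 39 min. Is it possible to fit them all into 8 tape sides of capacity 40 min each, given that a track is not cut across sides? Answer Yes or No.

Yes

A valid assignment using 8 tape sides:
  side 1: 39 = 39
  side 2: 39 = 39
  side 3: 37 = 37
  side 4: 31 + 7 = 38
  side 5: 31 + 7 = 38
  side 6: 24 = 24
  side 7: 20 + 18 = 38
  side 8: 17 = 17
Every load is within 40 min, so 8 tape sides suffice.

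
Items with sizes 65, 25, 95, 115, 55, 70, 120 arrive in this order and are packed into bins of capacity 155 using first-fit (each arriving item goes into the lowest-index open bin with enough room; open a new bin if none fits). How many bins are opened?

  65 → bin 1 (new)  [load 65/155]
  25 → bin 1  [load 90/155]
  95 → bin 2 (new)  [load 95/155]
  115 → bin 3 (new)  [load 115/155]
  55 → bin 1  [load 145/155]
  70 → bin 4 (new)  [load 70/155]
  120 → bin 5 (new)  [load 120/155]
5 bins opened.

5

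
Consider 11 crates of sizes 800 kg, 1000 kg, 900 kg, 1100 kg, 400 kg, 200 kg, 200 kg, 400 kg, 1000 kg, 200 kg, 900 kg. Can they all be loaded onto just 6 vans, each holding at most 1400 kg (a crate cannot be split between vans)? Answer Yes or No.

Yes

A valid assignment using 6 vans:
  van 1: 1100 + 200 = 1300
  van 2: 1000 + 400 = 1400
  van 3: 1000 + 400 = 1400
  van 4: 900 + 200 + 200 = 1300
  van 5: 900 = 900
  van 6: 800 = 800
Every load is within 1400 kg, so 6 vans suffice.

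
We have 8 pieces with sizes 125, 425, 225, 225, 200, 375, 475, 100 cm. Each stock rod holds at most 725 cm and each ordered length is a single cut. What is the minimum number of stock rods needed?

3

Total = 475 + 425 + 375 + 225 + 225 + 200 + 125 + 100 = 2150 cm.
Lower bound: ⌈2150/725⌉ = 3 stock rods.
A packing using 3 stock rods:
  stock rod 1: 475 + 225 = 700
  stock rod 2: 425 + 200 + 100 = 725
  stock rod 3: 375 + 225 + 125 = 725
This matches the lower bound, so 3 is optimal.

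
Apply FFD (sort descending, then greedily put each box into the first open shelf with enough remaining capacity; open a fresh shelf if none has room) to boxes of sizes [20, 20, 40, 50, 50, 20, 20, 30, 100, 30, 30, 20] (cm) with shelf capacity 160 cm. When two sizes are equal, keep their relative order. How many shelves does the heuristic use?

3

Sorted descending: 100, 50, 50, 40, 30, 30, 30, 20, 20, 20, 20, 20.
  100 → shelf 1 (new)  [load 100/160]
  50 → shelf 1  [load 150/160]
  50 → shelf 2 (new)  [load 50/160]
  40 → shelf 2  [load 90/160]
  30 → shelf 2  [load 120/160]
  30 → shelf 2  [load 150/160]
  30 → shelf 3 (new)  [load 30/160]
  20 → shelf 3  [load 50/160]
  20 → shelf 3  [load 70/160]
  20 → shelf 3  [load 90/160]
  20 → shelf 3  [load 110/160]
  20 → shelf 3  [load 130/160]
3 shelves opened.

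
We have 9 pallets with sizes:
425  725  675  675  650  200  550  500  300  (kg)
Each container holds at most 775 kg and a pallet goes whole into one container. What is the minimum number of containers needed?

7

Total = 725 + 675 + 675 + 650 + 550 + 500 + 425 + 300 + 200 = 4700 kg.
Lower bound: ⌈4700/775⌉ = 7 containers.
A packing using 7 containers:
  container 1: 725 = 725
  container 2: 675 = 675
  container 3: 675 = 675
  container 4: 650 = 650
  container 5: 550 + 200 = 750
  container 6: 500 = 500
  container 7: 425 + 300 = 725
This matches the lower bound, so 7 is optimal.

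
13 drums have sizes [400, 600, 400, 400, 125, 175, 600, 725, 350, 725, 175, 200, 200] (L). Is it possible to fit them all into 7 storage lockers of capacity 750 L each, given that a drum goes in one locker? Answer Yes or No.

No

Total = 5075 L; ⌈5075/750⌉ = 7.
The bound of 7 does not rule out 7, but exhaustive search shows no assignment into 7 storage lockers of capacity 750 L exists — the minimum is 8.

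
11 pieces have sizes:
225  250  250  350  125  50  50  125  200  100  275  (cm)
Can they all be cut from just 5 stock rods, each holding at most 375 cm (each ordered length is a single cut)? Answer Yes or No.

Total = 2000 cm; ⌈2000/375⌉ = 6.
At least 6 stock rods are required, but only 5 are allowed.

No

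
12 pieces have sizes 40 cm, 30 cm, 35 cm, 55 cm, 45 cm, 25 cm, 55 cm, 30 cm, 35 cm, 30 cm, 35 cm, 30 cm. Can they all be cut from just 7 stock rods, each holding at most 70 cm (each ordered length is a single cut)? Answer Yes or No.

A valid assignment using 7 stock rods:
  stock rod 1: 55 = 55
  stock rod 2: 55 = 55
  stock rod 3: 45 + 25 = 70
  stock rod 4: 40 + 30 = 70
  stock rod 5: 35 + 35 = 70
  stock rod 6: 35 + 30 = 65
  stock rod 7: 30 + 30 = 60
Every load is within 70 cm, so 7 stock rods suffice.

Yes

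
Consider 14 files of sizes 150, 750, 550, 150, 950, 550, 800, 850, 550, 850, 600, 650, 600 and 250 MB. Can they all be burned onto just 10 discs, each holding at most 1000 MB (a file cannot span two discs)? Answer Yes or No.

No

Total = 8250 MB; ⌈8250/1000⌉ = 9.
11 files each exceed half the capacity and cannot share a disc, forcing at least 11 discs.
At least 11 discs are required, but only 10 are allowed.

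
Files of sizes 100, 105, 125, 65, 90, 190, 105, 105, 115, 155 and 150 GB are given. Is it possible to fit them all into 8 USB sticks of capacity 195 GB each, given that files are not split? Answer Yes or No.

Total = 1305 GB; ⌈1305/195⌉ = 7.
9 files each exceed half the capacity and cannot share a USB stick, forcing at least 9 USB sticks.
At least 9 USB sticks are required, but only 8 are allowed.

No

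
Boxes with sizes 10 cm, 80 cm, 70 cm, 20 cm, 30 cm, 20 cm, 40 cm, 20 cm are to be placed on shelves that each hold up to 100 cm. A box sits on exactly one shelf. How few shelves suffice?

Total = 80 + 70 + 40 + 30 + 20 + 20 + 20 + 10 = 290 cm.
Lower bound: ⌈290/100⌉ = 3 shelves.
A packing using 3 shelves:
  shelf 1: 80 + 20 = 100
  shelf 2: 70 + 30 = 100
  shelf 3: 40 + 20 + 20 + 10 = 90
This matches the lower bound, so 3 is optimal.

3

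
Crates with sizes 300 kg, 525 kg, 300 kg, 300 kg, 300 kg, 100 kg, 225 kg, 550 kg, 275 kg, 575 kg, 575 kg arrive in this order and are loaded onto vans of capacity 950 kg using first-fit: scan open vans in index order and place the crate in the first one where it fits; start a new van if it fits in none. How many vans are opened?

  300 → van 1 (new)  [load 300/950]
  525 → van 1  [load 825/950]
  300 → van 2 (new)  [load 300/950]
  300 → van 2  [load 600/950]
  300 → van 2  [load 900/950]
  100 → van 1  [load 925/950]
  225 → van 3 (new)  [load 225/950]
  550 → van 3  [load 775/950]
  275 → van 4 (new)  [load 275/950]
  575 → van 4  [load 850/950]
  575 → van 5 (new)  [load 575/950]
5 vans opened.

5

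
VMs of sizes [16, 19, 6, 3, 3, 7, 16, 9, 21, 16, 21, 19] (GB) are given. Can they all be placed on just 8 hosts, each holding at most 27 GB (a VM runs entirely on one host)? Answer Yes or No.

Yes

A valid assignment using 7 hosts:
  host 1: 21 + 6 = 27
  host 2: 21 + 3 + 3 = 27
  host 3: 19 + 7 = 26
  host 4: 19 = 19
  host 5: 16 + 9 = 25
  host 6: 16 = 16
  host 7: 16 = 16
That uses only 7 ≤ 8, so 8 hosts are enough.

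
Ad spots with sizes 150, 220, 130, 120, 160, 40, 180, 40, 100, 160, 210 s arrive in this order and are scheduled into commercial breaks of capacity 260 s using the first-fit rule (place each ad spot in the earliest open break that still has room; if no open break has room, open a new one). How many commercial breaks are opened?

7

  150 → break 1 (new)  [load 150/260]
  220 → break 2 (new)  [load 220/260]
  130 → break 3 (new)  [load 130/260]
  120 → break 3  [load 250/260]
  160 → break 4 (new)  [load 160/260]
  40 → break 1  [load 190/260]
  180 → break 5 (new)  [load 180/260]
  40 → break 1  [load 230/260]
  100 → break 4  [load 260/260]
  160 → break 6 (new)  [load 160/260]
  210 → break 7 (new)  [load 210/260]
7 commercial breaks opened.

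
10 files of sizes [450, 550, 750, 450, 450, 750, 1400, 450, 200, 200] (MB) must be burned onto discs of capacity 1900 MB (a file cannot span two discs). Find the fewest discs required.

Total = 1400 + 750 + 750 + 550 + 450 + 450 + 450 + 450 + 200 + 200 = 5650 MB.
Lower bound: ⌈5650/1900⌉ = 3 discs.
A packing using 3 discs:
  disc 1: 1400 + 450 = 1850
  disc 2: 750 + 750 + 200 + 200 = 1900
  disc 3: 550 + 450 + 450 + 450 = 1900
This matches the lower bound, so 3 is optimal.

3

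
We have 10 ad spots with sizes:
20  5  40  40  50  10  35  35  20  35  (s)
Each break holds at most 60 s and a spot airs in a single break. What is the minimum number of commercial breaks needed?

Total = 50 + 40 + 40 + 35 + 35 + 35 + 20 + 20 + 10 + 5 = 290 s.
Lower bound: ⌈290/60⌉ = 5 commercial breaks.
Also, 6 ad spots each exceed 30 s, and no two of those can share a break, so at least 6 commercial breaks are needed.
A packing using 6 commercial breaks:
  break 1: 50 + 10 = 60
  break 2: 40 + 20 = 60
  break 3: 40 + 20 = 60
  break 4: 35 + 5 = 40
  break 5: 35 = 35
  break 6: 35 = 35
This matches the lower bound, so 6 is optimal.

6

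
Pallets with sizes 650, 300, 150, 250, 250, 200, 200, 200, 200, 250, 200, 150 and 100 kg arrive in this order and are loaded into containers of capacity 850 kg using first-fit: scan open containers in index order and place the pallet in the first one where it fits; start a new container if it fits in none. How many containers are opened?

  650 → container 1 (new)  [load 650/850]
  300 → container 2 (new)  [load 300/850]
  150 → container 1  [load 800/850]
  250 → container 2  [load 550/850]
  250 → container 2  [load 800/850]
  200 → container 3 (new)  [load 200/850]
  200 → container 3  [load 400/850]
  200 → container 3  [load 600/850]
  200 → container 3  [load 800/850]
  250 → container 4 (new)  [load 250/850]
  200 → container 4  [load 450/850]
  150 → container 4  [load 600/850]
  100 → container 4  [load 700/850]
4 containers opened.

4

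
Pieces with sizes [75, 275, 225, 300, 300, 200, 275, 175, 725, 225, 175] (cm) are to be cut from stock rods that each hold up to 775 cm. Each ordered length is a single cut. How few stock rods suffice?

4

Total = 725 + 300 + 300 + 275 + 275 + 225 + 225 + 200 + 175 + 175 + 75 = 2950 cm.
Lower bound: ⌈2950/775⌉ = 4 stock rods.
A packing using 4 stock rods:
  stock rod 1: 725 = 725
  stock rod 2: 300 + 300 + 175 = 775
  stock rod 3: 275 + 275 + 225 = 775
  stock rod 4: 225 + 200 + 175 + 75 = 675
This matches the lower bound, so 4 is optimal.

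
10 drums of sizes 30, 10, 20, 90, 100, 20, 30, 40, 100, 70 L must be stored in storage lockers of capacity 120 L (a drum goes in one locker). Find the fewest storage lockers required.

5

Total = 100 + 100 + 90 + 70 + 40 + 30 + 30 + 20 + 20 + 10 = 510 L.
Lower bound: ⌈510/120⌉ = 5 storage lockers.
A packing using 5 storage lockers:
  locker 1: 100 + 20 = 120
  locker 2: 100 + 20 = 120
  locker 3: 90 + 30 = 120
  locker 4: 70 + 40 + 10 = 120
  locker 5: 30 = 30
This matches the lower bound, so 5 is optimal.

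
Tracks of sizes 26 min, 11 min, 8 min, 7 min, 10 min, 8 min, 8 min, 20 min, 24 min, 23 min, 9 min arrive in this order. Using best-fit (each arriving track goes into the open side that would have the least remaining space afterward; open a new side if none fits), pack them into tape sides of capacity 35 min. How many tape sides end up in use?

  26 → side 1 (new)  [load 26/35]
  11 → side 2 (new)  [load 11/35]
  8 → side 1  [load 34/35]
  7 → side 2  [load 18/35]
  10 → side 2  [load 28/35]
  8 → side 3 (new)  [load 8/35]
  8 → side 3  [load 16/35]
  20 → side 4 (new)  [load 20/35]
  24 → side 5 (new)  [load 24/35]
  23 → side 6 (new)  [load 23/35]
  9 → side 5  [load 33/35]
6 tape sides opened.

6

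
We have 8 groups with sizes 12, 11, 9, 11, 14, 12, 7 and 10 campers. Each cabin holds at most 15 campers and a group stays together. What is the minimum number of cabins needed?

Total = 14 + 12 + 12 + 11 + 11 + 10 + 9 + 7 = 86 campers.
Lower bound: ⌈86/15⌉ = 6 cabins.
Also, 7 groups each exceed 15/2 campers, and no two of those can share a cabin, so at least 7 cabins are needed.
A packing using 8 cabins:
  cabin 1: 14 = 14
  cabin 2: 12 = 12
  cabin 3: 12 = 12
  cabin 4: 11 = 11
  cabin 5: 11 = 11
  cabin 6: 10 = 10
  cabin 7: 9 = 9
  cabin 8: 7 = 7
No arrangement into 7 cabins stays within capacity, so 8 is optimal.

8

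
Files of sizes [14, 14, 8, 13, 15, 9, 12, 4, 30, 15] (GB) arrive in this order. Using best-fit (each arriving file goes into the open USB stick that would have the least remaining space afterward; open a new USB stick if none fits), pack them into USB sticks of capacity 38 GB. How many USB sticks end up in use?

  14 → USB stick 1 (new)  [load 14/38]
  14 → USB stick 1  [load 28/38]
  8 → USB stick 1  [load 36/38]
  13 → USB stick 2 (new)  [load 13/38]
  15 → USB stick 2  [load 28/38]
  9 → USB stick 2  [load 37/38]
  12 → USB stick 3 (new)  [load 12/38]
  4 → USB stick 3  [load 16/38]
  30 → USB stick 4 (new)  [load 30/38]
  15 → USB stick 3  [load 31/38]
4 USB sticks opened.

4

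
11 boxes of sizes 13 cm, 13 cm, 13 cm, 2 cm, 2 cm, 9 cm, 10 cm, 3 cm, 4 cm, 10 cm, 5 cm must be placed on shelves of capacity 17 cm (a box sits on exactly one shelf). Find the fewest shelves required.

6

Total = 13 + 13 + 13 + 10 + 10 + 9 + 5 + 4 + 3 + 2 + 2 = 84 cm.
Lower bound: ⌈84/17⌉ = 5 shelves.
Also, 6 boxes each exceed 17/2 cm, and no two of those can share a shelf, so at least 6 shelves are needed.
A packing using 6 shelves:
  shelf 1: 13 + 4 = 17
  shelf 2: 13 + 3 = 16
  shelf 3: 13 + 2 + 2 = 17
  shelf 4: 10 + 5 = 15
  shelf 5: 10 = 10
  shelf 6: 9 = 9
This matches the lower bound, so 6 is optimal.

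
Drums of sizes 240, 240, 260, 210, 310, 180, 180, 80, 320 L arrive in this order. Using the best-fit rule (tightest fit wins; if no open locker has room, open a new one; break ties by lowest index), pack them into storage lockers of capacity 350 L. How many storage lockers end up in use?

8

  240 → locker 1 (new)  [load 240/350]
  240 → locker 2 (new)  [load 240/350]
  260 → locker 3 (new)  [load 260/350]
  210 → locker 4 (new)  [load 210/350]
  310 → locker 5 (new)  [load 310/350]
  180 → locker 6 (new)  [load 180/350]
  180 → locker 7 (new)  [load 180/350]
  80 → locker 3  [load 340/350]
  320 → locker 8 (new)  [load 320/350]
8 storage lockers opened.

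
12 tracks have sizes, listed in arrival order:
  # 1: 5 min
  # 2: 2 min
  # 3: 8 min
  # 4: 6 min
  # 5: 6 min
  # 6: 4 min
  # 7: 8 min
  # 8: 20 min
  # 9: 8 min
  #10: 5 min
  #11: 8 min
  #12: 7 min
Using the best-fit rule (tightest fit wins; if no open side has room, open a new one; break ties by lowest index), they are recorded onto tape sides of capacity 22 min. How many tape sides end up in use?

5

  5 → side 1 (new)  [load 5/22]
  2 → side 1  [load 7/22]
  8 → side 1  [load 15/22]
  6 → side 1  [load 21/22]
  6 → side 2 (new)  [load 6/22]
  4 → side 2  [load 10/22]
  8 → side 2  [load 18/22]
  20 → side 3 (new)  [load 20/22]
  8 → side 4 (new)  [load 8/22]
  5 → side 4  [load 13/22]
  8 → side 4  [load 21/22]
  7 → side 5 (new)  [load 7/22]
5 tape sides opened.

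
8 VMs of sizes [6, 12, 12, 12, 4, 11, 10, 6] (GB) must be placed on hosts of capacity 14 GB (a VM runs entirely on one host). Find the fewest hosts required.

Total = 12 + 12 + 12 + 11 + 10 + 6 + 6 + 4 = 73 GB.
Lower bound: ⌈73/14⌉ = 6 hosts.
A packing using 6 hosts:
  host 1: 12 = 12
  host 2: 12 = 12
  host 3: 12 = 12
  host 4: 11 = 11
  host 5: 10 + 4 = 14
  host 6: 6 + 6 = 12
This matches the lower bound, so 6 is optimal.

6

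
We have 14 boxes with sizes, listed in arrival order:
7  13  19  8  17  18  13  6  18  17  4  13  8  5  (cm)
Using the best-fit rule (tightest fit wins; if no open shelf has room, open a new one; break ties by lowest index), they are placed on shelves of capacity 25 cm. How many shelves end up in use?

8

  7 → shelf 1 (new)  [load 7/25]
  13 → shelf 1  [load 20/25]
  19 → shelf 2 (new)  [load 19/25]
  8 → shelf 3 (new)  [load 8/25]
  17 → shelf 3  [load 25/25]
  18 → shelf 4 (new)  [load 18/25]
  13 → shelf 5 (new)  [load 13/25]
  6 → shelf 2  [load 25/25]
  18 → shelf 6 (new)  [load 18/25]
  17 → shelf 7 (new)  [load 17/25]
  4 → shelf 1  [load 24/25]
  13 → shelf 8 (new)  [load 13/25]
  8 → shelf 7  [load 25/25]
  5 → shelf 4  [load 23/25]
8 shelves opened.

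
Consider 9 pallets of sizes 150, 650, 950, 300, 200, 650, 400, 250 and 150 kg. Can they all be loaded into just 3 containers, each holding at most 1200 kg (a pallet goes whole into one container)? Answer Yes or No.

No

Total = 3700 kg; ⌈3700/1200⌉ = 4.
At least 4 containers are required, but only 3 are allowed.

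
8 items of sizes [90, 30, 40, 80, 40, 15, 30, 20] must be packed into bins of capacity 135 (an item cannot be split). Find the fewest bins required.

Total = 90 + 80 + 40 + 40 + 30 + 30 + 20 + 15 = 345.
Lower bound: ⌈345/135⌉ = 3 bins.
A packing using 3 bins:
  bin 1: 90 + 40 = 130
  bin 2: 80 + 40 + 15 = 135
  bin 3: 30 + 30 + 20 = 80
This matches the lower bound, so 3 is optimal.

3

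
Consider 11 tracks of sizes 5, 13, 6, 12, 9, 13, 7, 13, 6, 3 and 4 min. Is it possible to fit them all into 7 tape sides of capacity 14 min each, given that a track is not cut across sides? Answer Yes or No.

Yes

A valid assignment using 7 tape sides:
  side 1: 13 = 13
  side 2: 13 = 13
  side 3: 13 = 13
  side 4: 12 = 12
  side 5: 9 + 5 = 14
  side 6: 7 + 6 = 13
  side 7: 6 + 4 + 3 = 13
Every load is within 14 min, so 7 tape sides suffice.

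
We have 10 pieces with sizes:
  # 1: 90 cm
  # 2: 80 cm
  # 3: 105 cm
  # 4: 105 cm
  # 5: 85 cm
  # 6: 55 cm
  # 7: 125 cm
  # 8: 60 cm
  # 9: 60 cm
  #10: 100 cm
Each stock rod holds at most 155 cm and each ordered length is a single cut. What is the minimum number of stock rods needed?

Total = 125 + 105 + 105 + 100 + 90 + 85 + 80 + 60 + 60 + 55 = 865 cm.
Lower bound: ⌈865/155⌉ = 6 stock rods.
Also, 7 pieces each exceed 155/2 cm, and no two of those can share a stock rod, so at least 7 stock rods are needed.
A packing using 7 stock rods:
  stock rod 1: 125 = 125
  stock rod 2: 105 = 105
  stock rod 3: 105 = 105
  stock rod 4: 100 + 55 = 155
  stock rod 5: 90 + 60 = 150
  stock rod 6: 85 + 60 = 145
  stock rod 7: 80 = 80
This matches the lower bound, so 7 is optimal.

7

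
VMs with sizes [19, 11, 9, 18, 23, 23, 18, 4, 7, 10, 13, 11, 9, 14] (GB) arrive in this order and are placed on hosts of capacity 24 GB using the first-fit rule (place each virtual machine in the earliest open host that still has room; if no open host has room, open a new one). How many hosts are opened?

9

  19 → host 1 (new)  [load 19/24]
  11 → host 2 (new)  [load 11/24]
  9 → host 2  [load 20/24]
  18 → host 3 (new)  [load 18/24]
  23 → host 4 (new)  [load 23/24]
  23 → host 5 (new)  [load 23/24]
  18 → host 6 (new)  [load 18/24]
  4 → host 1  [load 23/24]
  7 → host 7 (new)  [load 7/24]
  10 → host 7  [load 17/24]
  13 → host 8 (new)  [load 13/24]
  11 → host 8  [load 24/24]
  9 → host 9 (new)  [load 9/24]
  14 → host 9  [load 23/24]
9 hosts opened.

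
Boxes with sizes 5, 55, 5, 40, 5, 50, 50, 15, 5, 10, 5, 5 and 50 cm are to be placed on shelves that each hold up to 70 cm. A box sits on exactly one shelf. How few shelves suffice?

5

Total = 55 + 50 + 50 + 50 + 40 + 15 + 10 + 5 + 5 + 5 + 5 + 5 + 5 = 300 cm.
Lower bound: ⌈300/70⌉ = 5 shelves.
A packing using 5 shelves:
  shelf 1: 55 + 15 = 70
  shelf 2: 50 + 10 + 5 + 5 = 70
  shelf 3: 50 + 5 + 5 + 5 + 5 = 70
  shelf 4: 50 = 50
  shelf 5: 40 = 40
This matches the lower bound, so 5 is optimal.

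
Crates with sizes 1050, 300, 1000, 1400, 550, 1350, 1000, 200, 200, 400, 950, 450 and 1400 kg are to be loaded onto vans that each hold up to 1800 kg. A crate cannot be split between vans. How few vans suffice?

7

Total = 1400 + 1400 + 1350 + 1050 + 1000 + 1000 + 950 + 550 + 450 + 400 + 300 + 200 + 200 = 10250 kg.
Lower bound: ⌈10250/1800⌉ = 6 vans.
Also, 7 crates each exceed 900 kg, and no two of those can share a van, so at least 7 vans are needed.
A packing using 7 vans:
  van 1: 1400 + 400 = 1800
  van 2: 1400 + 300 = 1700
  van 3: 1350 + 450 = 1800
  van 4: 1050 + 550 + 200 = 1800
  van 5: 1000 + 200 = 1200
  van 6: 1000 = 1000
  van 7: 950 = 950
This matches the lower bound, so 7 is optimal.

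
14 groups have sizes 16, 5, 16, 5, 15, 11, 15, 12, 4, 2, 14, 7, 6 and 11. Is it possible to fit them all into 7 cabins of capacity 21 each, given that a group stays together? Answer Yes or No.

Total = 139; ⌈139/21⌉ = 7.
8 groups each exceed half the capacity and cannot share a cabin, forcing at least 8 cabins.
At least 8 cabins are required, but only 7 are allowed.

No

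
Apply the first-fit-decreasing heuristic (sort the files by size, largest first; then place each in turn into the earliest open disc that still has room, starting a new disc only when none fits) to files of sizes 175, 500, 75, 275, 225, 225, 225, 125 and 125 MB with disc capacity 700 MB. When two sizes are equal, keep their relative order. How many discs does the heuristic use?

Sorted descending: 500, 275, 225, 225, 225, 175, 125, 125, 75.
  500 → disc 1 (new)  [load 500/700]
  275 → disc 2 (new)  [load 275/700]
  225 → disc 2  [load 500/700]
  225 → disc 3 (new)  [load 225/700]
  225 → disc 3  [load 450/700]
  175 → disc 1  [load 675/700]
  125 → disc 2  [load 625/700]
  125 → disc 3  [load 575/700]
  75 → disc 2  [load 700/700]
3 discs opened.

3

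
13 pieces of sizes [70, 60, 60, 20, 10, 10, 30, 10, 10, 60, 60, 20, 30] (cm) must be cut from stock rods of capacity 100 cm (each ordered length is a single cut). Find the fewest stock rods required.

5

Total = 70 + 60 + 60 + 60 + 60 + 30 + 30 + 20 + 20 + 10 + 10 + 10 + 10 = 450 cm.
Lower bound: ⌈450/100⌉ = 5 stock rods.
A packing using 5 stock rods:
  stock rod 1: 70 + 30 = 100
  stock rod 2: 60 + 30 + 10 = 100
  stock rod 3: 60 + 20 + 20 = 100
  stock rod 4: 60 + 10 + 10 + 10 = 90
  stock rod 5: 60 = 60
This matches the lower bound, so 5 is optimal.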